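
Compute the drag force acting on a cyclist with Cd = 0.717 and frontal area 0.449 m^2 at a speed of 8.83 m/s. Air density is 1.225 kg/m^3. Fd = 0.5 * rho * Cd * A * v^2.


Step 1: v^2 = 77.9689
Step 2: Fd = 0.5 * 1.225 * 0.717 * 0.449 * 77.9689
= 15.374 N

15.374 N


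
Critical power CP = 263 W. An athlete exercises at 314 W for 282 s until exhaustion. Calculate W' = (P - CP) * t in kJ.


P - CP = 314 - 263 = 51 W
W' = 51 * 282 = 14382 J
= 14382 / 1000 = 14.382 kJ

14.382 kJ


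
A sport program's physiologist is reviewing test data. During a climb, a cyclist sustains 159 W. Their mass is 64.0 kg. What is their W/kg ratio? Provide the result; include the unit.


Power-to-weight = 159 W / 64.0 kg
= 2.484 W/kg

2.484 W/kg


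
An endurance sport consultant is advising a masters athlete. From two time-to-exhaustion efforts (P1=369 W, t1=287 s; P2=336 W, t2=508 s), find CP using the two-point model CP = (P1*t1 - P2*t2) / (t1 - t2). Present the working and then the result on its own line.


Work in trial 1 = 105903 J
Work in trial 2 = 170688 J
Delta work = -64785 J
Delta time = -221 s
CP = -64785 / -221 = 293.14 W

293.14 W


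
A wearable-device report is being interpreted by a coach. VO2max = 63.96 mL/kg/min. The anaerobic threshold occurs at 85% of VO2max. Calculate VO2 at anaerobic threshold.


AT fraction = 85 / 100 = 0.85
AT VO2 = 63.96 * 0.85
= 54.37 mL/kg/min

54.37 mL/kg/min


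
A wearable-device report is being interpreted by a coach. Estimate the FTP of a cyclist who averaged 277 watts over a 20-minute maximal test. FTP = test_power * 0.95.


FTP = 277 * 0.95 = 263.15 W

263.15 W


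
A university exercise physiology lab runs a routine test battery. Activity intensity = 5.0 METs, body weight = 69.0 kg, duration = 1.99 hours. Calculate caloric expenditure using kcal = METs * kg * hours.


kcal = 5.0 * 69.0 * 1.99
= 345.0 * 1.99
= 686.55 kcal

686.55 kcal


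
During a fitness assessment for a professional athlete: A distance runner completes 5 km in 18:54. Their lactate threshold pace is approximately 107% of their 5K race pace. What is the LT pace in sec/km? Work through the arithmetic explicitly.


Convert to seconds: 18 min 54 s = 1134 s
Pace per km = 1134 / 5 = 226.8 s/km
LT pace = 226.8 * 1.07 = 242.68 s/km

242.68 s/km


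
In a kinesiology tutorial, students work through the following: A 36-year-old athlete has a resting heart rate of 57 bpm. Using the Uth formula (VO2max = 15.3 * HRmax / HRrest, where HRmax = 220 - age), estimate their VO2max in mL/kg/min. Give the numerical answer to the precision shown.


HRmax = 220 - 36 = 184 bpm
Ratio = HRmax / HRrest = 184 / 57 = 3.2281
VO2max = 15.3 * 3.2281 = 49.39 mL/kg/min

49.39 mL/kg/min


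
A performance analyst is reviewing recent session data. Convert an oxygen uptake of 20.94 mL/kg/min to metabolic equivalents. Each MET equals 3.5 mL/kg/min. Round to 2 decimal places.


One MET = 3.5 mL/kg/min
Number of METs = 20.94 / 3.5
= 5.98 METs

5.98 METs


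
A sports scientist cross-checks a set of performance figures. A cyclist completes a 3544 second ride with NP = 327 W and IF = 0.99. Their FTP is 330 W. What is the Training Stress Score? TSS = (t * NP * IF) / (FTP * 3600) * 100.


t * NP * IF = 3544 * 327 * 0.99 = 1147299.12
FTP * 3600 = 1188000
TSS = (1147299.12 / 1188000) * 100 = 96.57

96.57 TSS


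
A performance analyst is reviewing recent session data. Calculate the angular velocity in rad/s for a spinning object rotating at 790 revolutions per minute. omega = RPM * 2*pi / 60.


omega = RPM * 2*pi / 60
= 790 * 6.28318531 / 60
= 82.729 rad/s

82.729 rad/s


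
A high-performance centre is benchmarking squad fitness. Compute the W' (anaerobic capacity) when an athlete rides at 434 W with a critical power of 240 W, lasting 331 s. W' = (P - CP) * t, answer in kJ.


Above-CP power = 194 W
Duration = 331 s
W' = 194 * 331 = 64214 J
Convert: 64214 / 1000 = 64.214 kJ

64.214 kJ


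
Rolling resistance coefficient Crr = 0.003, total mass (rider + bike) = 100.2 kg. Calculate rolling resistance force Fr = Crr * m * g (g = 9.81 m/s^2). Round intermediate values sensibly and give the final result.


Fr = Crr * m * g
= 0.003 * 100.2 * 9.81
= 2.949 N

2.949 N


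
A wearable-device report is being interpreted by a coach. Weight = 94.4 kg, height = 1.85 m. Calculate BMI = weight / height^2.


height^2 = 1.85^2 = 3.4225
BMI = 94.4 / 3.4225 = 27.58 kg/m^2

27.58 kg/m^2


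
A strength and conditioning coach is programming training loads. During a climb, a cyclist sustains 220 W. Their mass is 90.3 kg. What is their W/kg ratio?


Power-to-weight = 220 W / 90.3 kg
= 2.436 W/kg

2.436 W/kg


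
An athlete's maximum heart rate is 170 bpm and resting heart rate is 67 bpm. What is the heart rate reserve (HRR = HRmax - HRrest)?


HRR = HRmax - HRrest
= 170 - 67
= 103 bpm

103 bpm


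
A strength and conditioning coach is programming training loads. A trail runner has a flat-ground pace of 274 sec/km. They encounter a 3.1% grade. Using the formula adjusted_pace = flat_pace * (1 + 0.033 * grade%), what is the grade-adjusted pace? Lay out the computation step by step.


Grade factor = 1 + 0.033 * 3.1 = 1.1023
Adjusted = 274 * 1.1023 = 302.03 sec/km

302.03 s/km


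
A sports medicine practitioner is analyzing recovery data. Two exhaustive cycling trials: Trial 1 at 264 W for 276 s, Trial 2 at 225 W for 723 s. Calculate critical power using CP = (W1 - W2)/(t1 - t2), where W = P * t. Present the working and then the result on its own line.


W1 = 264 * 276 = 72864 J
W2 = 225 * 723 = 162675 J
CP = (72864 - 162675) / (276 - 723)
= -89811 / -447
= 200.92 W

200.92 W


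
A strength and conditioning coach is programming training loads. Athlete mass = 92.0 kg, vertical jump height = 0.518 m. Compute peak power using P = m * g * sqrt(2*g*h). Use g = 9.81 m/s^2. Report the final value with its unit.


sqrt(2 * 9.81 * 0.518) = sqrt(10.16316) = 3.187971 m/s
P = 92.0 * 9.81 * 3.187971
= 2877.21 W

2877.21 W


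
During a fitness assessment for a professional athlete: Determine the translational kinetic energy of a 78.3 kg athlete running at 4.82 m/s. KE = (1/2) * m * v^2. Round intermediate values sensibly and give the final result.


KE = 0.5 * m * v^2
= 0.5 * 78.3 * 4.82^2
= 0.5 * 78.3 * 23.2324
= 909.55 J

909.55 J


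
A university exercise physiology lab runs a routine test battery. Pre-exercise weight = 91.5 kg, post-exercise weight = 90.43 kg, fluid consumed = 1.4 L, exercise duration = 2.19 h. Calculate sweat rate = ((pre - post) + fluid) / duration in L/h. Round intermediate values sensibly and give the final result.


Weight loss = 91.5 - 90.43 = 1.07 kg (approx L)
Total sweat = 1.07 + 1.4 = 2.47 L
Sweat rate = 2.47 / 2.19 = 1.128 L/h

1.128 L/h


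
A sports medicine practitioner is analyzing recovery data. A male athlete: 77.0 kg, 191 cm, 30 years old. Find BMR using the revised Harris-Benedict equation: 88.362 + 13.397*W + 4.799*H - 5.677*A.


Intercept = 88.362
Weight contribution = 13.397 * 77.0 = 1031.569
Height contribution = 4.799 * 191 = 916.609
Age contribution = 5.677 * 30 = 170.31
BMR = 88.362 + 1031.569 + 916.609 - 170.31
= 1866.23 kcal/day

1866.23 kcal/day


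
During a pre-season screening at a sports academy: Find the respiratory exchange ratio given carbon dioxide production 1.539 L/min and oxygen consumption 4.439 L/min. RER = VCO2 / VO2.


VCO2 = 1.539 L/min
VO2 = 4.439 L/min
RER = 1.539 / 4.439 = 0.3467

0.3467


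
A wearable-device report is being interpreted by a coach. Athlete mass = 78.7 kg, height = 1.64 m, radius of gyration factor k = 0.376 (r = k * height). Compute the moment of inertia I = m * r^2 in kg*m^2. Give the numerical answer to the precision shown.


r = k * height = 0.376 * 1.64 = 0.61664 m
r^2 = 0.61664^2 = 0.380245
I = 78.7 * 0.380245 = 29.925 kg*m^2

29.925 kg*m^2


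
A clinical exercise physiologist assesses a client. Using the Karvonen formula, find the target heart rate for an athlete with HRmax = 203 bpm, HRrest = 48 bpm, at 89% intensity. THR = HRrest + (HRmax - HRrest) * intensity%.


HRR = 203 - 48 = 155
THR = 48 + 155 * 0.89
= 48 + 137.95
= 185.95 bpm

185.95 bpm


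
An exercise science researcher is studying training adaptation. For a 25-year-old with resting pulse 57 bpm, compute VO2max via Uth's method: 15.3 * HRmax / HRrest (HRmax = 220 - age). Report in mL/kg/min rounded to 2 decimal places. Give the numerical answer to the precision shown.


Step 1: HRmax = 220 - 25 = 195 bpm
Step 2: Ratio = 195 / 57 = 3.4211
Step 3: VO2max = 15.3 * 3.4211 = 52.34 mL/kg/min

52.34 mL/kg/min


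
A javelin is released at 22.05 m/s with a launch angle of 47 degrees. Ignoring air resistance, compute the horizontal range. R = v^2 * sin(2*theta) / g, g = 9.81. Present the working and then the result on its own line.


Launch speed squared = 486.2025
sin(2 * 47 deg) = 0.997564
Range = 486.2025 * 0.997564 / 9.81
= 49.441 m

49.441 m


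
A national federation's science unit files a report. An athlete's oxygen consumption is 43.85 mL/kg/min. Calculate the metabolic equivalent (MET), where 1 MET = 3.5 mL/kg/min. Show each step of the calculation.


MET = VO2 / 3.5
= 43.85 / 3.5
= 12.53 METs

12.53 METs


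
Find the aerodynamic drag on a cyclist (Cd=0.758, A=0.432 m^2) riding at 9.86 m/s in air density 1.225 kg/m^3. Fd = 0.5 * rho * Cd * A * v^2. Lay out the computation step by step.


Fd = 0.5 * 1.225 * 0.758 * 0.432 * 9.86^2
= 0.5 * 1.225 * 0.758 * 0.432 * 97.2196
= 19.499 N

19.499 N


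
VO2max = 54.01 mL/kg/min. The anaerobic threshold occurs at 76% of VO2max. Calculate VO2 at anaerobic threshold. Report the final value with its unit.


AT fraction = 76 / 100 = 0.76
AT VO2 = 54.01 * 0.76
= 41.05 mL/kg/min

41.05 mL/kg/min


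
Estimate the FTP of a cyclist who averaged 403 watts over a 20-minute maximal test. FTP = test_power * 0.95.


FTP = 403 * 0.95 = 382.85 W

382.85 W


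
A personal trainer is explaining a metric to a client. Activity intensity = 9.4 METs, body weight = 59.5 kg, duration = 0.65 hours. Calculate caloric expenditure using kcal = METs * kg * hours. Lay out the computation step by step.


kcal = 9.4 * 59.5 * 0.65
= 559.3 * 0.65
= 363.55 kcal

363.55 kcal


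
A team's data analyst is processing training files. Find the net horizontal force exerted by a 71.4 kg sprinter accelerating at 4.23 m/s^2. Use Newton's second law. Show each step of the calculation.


Newton's second law: F = m * a
F = 71.4 * 4.23 = 302.02 N

302.02 N


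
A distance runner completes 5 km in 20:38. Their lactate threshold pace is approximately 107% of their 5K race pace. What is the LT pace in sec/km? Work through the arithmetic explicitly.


Convert to seconds: 20 min 38 s = 1238 s
Pace per km = 1238 / 5 = 247.6 s/km
LT pace = 247.6 * 1.07 = 264.93 s/km

264.93 s/km


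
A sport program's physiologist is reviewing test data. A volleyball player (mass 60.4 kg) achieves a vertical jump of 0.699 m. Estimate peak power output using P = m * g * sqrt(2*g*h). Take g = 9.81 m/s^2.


2 * g * h = 2 * 9.81 * 0.699 = 13.71438
sqrt(13.71438) = 3.703293 m/s
P = 60.4 * 9.81 * 3.703293 = 2194.29 W

2194.29 W


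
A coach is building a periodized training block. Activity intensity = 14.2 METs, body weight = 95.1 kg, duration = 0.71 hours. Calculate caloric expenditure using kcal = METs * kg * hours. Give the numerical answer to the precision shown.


kcal = 14.2 * 95.1 * 0.71
= 1350.42 * 0.71
= 958.8 kcal

958.8 kcal


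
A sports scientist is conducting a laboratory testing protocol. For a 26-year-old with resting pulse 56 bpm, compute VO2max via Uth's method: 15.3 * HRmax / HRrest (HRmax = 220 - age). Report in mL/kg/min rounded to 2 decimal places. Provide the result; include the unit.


Step 1: HRmax = 220 - 26 = 194 bpm
Step 2: Ratio = 194 / 56 = 3.4643
Step 3: VO2max = 15.3 * 3.4643 = 53.0 mL/kg/min

53.0 mL/kg/min


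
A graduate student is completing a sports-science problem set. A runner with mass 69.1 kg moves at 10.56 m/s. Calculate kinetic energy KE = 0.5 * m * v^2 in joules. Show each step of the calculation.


v^2 = 10.56^2 = 111.5136
KE = 0.5 * 69.1 * 111.5136
= 3852.79 J

3852.79 J


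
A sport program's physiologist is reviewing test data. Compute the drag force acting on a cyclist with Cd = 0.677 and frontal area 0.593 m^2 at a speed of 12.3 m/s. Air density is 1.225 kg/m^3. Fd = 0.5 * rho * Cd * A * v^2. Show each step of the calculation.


Step 1: v^2 = 151.29
Step 2: Fd = 0.5 * 1.225 * 0.677 * 0.593 * 151.29
= 37.201 N

37.201 N


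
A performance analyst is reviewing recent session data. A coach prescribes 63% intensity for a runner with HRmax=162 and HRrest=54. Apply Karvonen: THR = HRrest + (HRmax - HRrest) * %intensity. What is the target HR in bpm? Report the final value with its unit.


Heart rate reserve = 162 - 54 = 108
Intensity fraction = 63 / 100 = 0.63
THR = 54 + 108 * 0.63 = 122.04 bpm

122.04 bpm


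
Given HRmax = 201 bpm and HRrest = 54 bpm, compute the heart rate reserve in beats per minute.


Heart rate reserve = maximum HR minus resting HR
HRR = 201 - 54 = 147 bpm

147 bpm


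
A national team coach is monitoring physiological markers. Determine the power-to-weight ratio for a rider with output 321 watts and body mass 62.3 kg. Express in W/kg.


P/W = 321 / 62.3 = 5.152 W/kg

5.152 W/kg


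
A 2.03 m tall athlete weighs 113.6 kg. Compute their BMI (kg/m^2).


height^2 = 4.1209 m^2
BMI = 113.6 / 4.1209 = 27.57 kg/m^2

27.57 kg/m^2


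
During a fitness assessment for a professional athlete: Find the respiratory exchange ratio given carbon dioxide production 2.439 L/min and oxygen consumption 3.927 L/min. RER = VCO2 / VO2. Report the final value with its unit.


VCO2 = 2.439 L/min
VO2 = 3.927 L/min
RER = 2.439 / 3.927 = 0.6211

0.6211


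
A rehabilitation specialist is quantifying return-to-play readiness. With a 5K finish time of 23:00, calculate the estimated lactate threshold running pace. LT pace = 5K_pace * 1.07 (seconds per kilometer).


Race duration = 1380 s for 5 km
Average pace = 1380 / 5 = 276.0 s/km
LT pace = 276.0 * 1.07
= 295.32 s/km

295.32 s/km


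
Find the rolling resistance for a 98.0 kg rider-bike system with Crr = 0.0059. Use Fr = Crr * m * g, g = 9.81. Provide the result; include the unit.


m * g = 98.0 * 9.81 = 961.38 N
Fr = 0.0059 * 961.38 = 5.672 N

5.672 N


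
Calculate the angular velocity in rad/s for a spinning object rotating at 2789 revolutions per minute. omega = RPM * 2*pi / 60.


omega = RPM * 2*pi / 60
= 2789 * 6.28318531 / 60
= 292.063 rad/s

292.063 rad/s


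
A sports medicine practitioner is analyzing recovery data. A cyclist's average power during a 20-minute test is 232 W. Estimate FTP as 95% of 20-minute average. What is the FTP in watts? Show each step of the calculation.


FTP = 20-min power * 0.95
= 232 * 0.95
= 220.4 W

220.4 W


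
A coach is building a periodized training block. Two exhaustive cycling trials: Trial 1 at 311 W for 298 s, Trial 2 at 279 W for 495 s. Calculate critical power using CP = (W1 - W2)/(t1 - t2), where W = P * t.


W1 = 311 * 298 = 92678 J
W2 = 279 * 495 = 138105 J
CP = (92678 - 138105) / (298 - 495)
= -45427 / -197
= 230.59 W

230.59 W


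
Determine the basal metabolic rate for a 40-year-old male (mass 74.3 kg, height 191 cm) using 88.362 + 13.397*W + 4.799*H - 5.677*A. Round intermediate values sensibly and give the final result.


BMR = 88.362 + 13.397*74.3 + 4.799*191 - 5.677*40
= 1773.29 kcal/day

1773.29 kcal/day


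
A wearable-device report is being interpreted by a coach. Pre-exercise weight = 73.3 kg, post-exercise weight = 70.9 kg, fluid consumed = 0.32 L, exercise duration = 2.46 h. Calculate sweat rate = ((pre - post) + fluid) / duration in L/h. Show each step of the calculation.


Weight loss = 73.3 - 70.9 = 2.4 kg (approx L)
Total sweat = 2.4 + 0.32 = 2.72 L
Sweat rate = 2.72 / 2.46 = 1.106 L/h

1.106 L/h


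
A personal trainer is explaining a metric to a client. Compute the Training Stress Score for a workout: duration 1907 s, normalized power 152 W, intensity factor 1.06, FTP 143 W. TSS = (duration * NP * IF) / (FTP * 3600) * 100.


Product = 1907 * 152 * 1.06 = 307255.84
Base = 143 * 3600 = 514800
TSS = 307255.84 / 514800 * 100 = 59.68

59.68 TSS


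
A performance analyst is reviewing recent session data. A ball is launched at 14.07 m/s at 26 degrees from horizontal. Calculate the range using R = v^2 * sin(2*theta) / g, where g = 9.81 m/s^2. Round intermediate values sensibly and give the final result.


sin(2 * 26) = sin(52) = 0.788011
v^2 = 14.07^2 = 197.9649
R = 197.9649 * 0.788011 / 9.81
= 15.902 m

15.902 m


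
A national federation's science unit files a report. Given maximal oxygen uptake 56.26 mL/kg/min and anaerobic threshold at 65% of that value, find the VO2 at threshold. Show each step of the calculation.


Percentage as decimal = 0.65
VO2 at AT = 56.26 * 0.65 = 36.57 mL/kg/min

36.57 mL/kg/min


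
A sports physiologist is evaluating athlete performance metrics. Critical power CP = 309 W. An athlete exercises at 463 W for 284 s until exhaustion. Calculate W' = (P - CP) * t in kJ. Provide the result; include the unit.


P - CP = 463 - 309 = 154 W
W' = 154 * 284 = 43736 J
= 43736 / 1000 = 43.736 kJ

43.736 kJ


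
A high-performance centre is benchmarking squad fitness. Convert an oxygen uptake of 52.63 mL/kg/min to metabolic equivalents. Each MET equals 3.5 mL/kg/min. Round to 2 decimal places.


One MET = 3.5 mL/kg/min
Number of METs = 52.63 / 3.5
= 15.04 METs

15.04 METs


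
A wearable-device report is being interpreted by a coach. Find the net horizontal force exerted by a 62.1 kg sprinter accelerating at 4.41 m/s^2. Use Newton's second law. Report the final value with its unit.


Newton's second law: F = m * a
F = 62.1 * 4.41 = 273.86 N

273.86 N


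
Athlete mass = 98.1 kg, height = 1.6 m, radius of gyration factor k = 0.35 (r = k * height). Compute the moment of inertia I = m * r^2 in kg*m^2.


r = k * height = 0.35 * 1.6 = 0.56 m
r^2 = 0.56^2 = 0.3136
I = 98.1 * 0.3136 = 30.764 kg*m^2

30.764 kg*m^2


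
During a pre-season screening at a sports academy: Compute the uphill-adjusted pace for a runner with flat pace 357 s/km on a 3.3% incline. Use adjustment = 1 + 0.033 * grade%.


Adjustment factor = 1 + 0.033 * 3.3 = 1.1089
Grade-adjusted pace = 357 * 1.1089 = 395.88 s/km

395.88 s/km


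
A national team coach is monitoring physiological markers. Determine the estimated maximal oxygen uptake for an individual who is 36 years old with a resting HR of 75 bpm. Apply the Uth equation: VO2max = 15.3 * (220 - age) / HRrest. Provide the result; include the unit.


HRmax = 220 - 36 = 184
VO2max = 15.3 * (184 / 75)
= 15.3 * 2.4533
= 37.54 mL/kg/min

37.54 mL/kg/min


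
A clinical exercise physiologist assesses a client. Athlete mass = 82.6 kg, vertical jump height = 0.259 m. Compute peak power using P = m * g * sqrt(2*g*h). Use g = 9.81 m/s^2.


sqrt(2 * 9.81 * 0.259) = sqrt(5.08158) = 2.254236 m/s
P = 82.6 * 9.81 * 2.254236
= 1826.62 W

1826.62 W


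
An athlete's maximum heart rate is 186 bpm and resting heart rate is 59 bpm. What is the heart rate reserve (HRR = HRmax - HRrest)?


HRR = HRmax - HRrest
= 186 - 59
= 127 bpm

127 bpm


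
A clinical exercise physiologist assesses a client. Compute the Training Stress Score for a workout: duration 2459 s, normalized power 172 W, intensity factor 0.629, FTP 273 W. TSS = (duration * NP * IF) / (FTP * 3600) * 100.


Product = 2459 * 172 * 0.629 = 266034.292
Base = 273 * 3600 = 982800
TSS = 266034.292 / 982800 * 100 = 27.07

27.07 TSS


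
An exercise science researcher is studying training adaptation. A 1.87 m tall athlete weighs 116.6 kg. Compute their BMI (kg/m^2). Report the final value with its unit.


height^2 = 3.4969 m^2
BMI = 116.6 / 3.4969 = 33.34 kg/m^2

33.34 kg/m^2


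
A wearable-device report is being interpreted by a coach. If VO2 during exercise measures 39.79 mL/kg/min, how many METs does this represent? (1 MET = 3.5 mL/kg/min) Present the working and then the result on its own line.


METs = VO2 / 3.5 = 39.79 / 3.5 = 11.37

11.37 METs


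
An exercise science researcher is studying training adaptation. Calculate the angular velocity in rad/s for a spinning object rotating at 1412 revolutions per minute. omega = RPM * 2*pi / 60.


omega = RPM * 2*pi / 60
= 1412 * 6.28318531 / 60
= 147.864 rad/s

147.864 rad/s


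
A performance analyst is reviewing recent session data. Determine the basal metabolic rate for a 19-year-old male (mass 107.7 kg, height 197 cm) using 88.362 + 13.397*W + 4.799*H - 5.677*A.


BMR = 88.362 + 13.397*107.7 + 4.799*197 - 5.677*19
= 2368.76 kcal/day

2368.76 kcal/day


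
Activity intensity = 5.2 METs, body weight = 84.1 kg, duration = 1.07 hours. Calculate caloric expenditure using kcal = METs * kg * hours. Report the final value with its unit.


kcal = 5.2 * 84.1 * 1.07
= 437.32 * 1.07
= 467.93 kcal

467.93 kcal


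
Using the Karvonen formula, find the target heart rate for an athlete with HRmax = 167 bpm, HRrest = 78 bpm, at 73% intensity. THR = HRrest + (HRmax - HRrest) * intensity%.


HRR = 167 - 78 = 89
THR = 78 + 89 * 0.73
= 78 + 64.97
= 142.97 bpm

142.97 bpm


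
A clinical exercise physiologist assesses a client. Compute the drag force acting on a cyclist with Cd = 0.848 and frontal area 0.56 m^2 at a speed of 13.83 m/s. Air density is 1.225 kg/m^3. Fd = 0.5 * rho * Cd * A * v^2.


Step 1: v^2 = 191.2689
Step 2: Fd = 0.5 * 1.225 * 0.848 * 0.56 * 191.2689
= 55.633 N

55.633 N


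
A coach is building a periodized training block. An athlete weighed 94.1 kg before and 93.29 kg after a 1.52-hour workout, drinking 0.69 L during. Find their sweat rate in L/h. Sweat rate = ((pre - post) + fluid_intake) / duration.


Body mass change = 0.81 kg
Total sweat loss = 0.81 + 0.69 = 1.5 L
Rate = 1.5 / 1.52 = 0.987 L/h

0.987 L/h


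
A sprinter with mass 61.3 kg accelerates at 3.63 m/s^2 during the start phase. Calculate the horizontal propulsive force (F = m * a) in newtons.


F = m * a
= 61.3 * 3.63
= 222.52 N

222.52 N


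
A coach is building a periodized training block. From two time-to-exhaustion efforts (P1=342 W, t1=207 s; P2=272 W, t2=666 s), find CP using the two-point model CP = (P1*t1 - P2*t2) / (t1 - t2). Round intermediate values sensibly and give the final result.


Work in trial 1 = 70794 J
Work in trial 2 = 181152 J
Delta work = -110358 J
Delta time = -459 s
CP = -110358 / -459 = 240.43 W

240.43 W


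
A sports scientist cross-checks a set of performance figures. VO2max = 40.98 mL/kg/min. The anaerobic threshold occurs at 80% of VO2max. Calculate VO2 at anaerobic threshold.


AT fraction = 80 / 100 = 0.8
AT VO2 = 40.98 * 0.8
= 32.78 mL/kg/min

32.78 mL/kg/min


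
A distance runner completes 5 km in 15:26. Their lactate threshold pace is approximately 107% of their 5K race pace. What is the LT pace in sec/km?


Convert to seconds: 15 min 26 s = 926 s
Pace per km = 926 / 5 = 185.2 s/km
LT pace = 185.2 * 1.07 = 198.16 s/km

198.16 s/km


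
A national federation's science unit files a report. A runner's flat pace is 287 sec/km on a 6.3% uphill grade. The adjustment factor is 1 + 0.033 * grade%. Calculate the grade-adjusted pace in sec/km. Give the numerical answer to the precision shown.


Factor = 1 + 0.033 * 6.3 = 1.2079
Adjusted pace = 287 * 1.2079
= 346.67 sec/km

346.67 s/km


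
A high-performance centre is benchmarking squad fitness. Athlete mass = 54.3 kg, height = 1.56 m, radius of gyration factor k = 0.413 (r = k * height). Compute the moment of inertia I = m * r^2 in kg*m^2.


r = k * height = 0.413 * 1.56 = 0.64428 m
r^2 = 0.64428^2 = 0.415097
I = 54.3 * 0.415097 = 22.54 kg*m^2

22.54 kg*m^2


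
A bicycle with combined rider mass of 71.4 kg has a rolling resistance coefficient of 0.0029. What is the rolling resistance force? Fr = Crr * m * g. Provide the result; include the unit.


Fr = 0.0029 * 71.4 * 9.81
= 0.20706 * 9.81
= 2.031 N

2.031 N


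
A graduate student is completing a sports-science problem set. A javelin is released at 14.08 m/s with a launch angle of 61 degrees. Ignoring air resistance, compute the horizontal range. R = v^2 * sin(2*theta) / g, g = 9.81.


Launch speed squared = 198.2464
sin(2 * 61 deg) = 0.848048
Range = 198.2464 * 0.848048 / 9.81
= 17.138 m

17.138 m


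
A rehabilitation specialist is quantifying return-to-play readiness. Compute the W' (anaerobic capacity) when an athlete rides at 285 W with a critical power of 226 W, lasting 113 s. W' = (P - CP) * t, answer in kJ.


Above-CP power = 59 W
Duration = 113 s
W' = 59 * 113 = 6667 J
Convert: 6667 / 1000 = 6.667 kJ

6.667 kJ


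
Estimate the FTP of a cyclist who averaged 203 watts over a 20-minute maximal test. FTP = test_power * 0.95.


FTP = 203 * 0.95 = 192.85 W

192.85 W


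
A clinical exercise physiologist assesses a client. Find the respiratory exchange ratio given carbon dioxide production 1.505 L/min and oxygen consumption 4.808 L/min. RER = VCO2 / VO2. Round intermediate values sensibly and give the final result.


VCO2 = 1.505 L/min
VO2 = 4.808 L/min
RER = 1.505 / 4.808 = 0.313

0.313


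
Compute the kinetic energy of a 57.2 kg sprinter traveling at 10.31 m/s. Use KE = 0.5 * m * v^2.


Velocity squared = 106.2961
KE = 0.5 * 57.2 * 106.2961 = 3040.07 J

3040.07 J


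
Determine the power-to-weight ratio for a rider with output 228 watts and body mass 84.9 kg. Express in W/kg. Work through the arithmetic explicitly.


P/W = 228 / 84.9 = 2.686 W/kg

2.686 W/kg


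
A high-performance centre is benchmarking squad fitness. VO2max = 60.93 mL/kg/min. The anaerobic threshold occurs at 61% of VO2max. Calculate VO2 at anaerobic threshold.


AT fraction = 61 / 100 = 0.61
AT VO2 = 60.93 * 0.61
= 37.17 mL/kg/min

37.17 mL/kg/min


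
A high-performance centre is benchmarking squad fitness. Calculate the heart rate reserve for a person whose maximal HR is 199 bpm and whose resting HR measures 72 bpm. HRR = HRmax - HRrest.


HRmax = 199 bpm
HRrest = 72 bpm
HRR = 199 - 72 = 127 bpm

127 bpm


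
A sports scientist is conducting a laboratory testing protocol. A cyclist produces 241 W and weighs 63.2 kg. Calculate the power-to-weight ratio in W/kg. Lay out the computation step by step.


P/W = power / mass
= 241 / 63.2
= 3.813 W/kg

3.813 W/kg


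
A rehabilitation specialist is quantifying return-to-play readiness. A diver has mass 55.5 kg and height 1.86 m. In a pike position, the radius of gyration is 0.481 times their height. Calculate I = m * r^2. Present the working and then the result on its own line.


r = 0.481 * 1.86 = 0.89466 m
I = m * r^2 = 55.5 * 0.800417 = 44.423 kg*m^2

44.423 kg*m^2


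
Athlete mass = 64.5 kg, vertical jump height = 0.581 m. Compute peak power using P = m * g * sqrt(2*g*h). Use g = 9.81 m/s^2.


sqrt(2 * 9.81 * 0.581) = sqrt(11.39922) = 3.376273 m/s
P = 64.5 * 9.81 * 3.376273
= 2136.32 W

2136.32 W


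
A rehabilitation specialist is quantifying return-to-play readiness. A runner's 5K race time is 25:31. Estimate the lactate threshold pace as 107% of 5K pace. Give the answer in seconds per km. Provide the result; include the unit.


Total race time = 25*60 + 31 = 1531 seconds
5K pace = 1531 / 5 = 306.2 sec/km
LT pace = 306.2 * 1.07 = 327.63 sec/km

327.63 s/km


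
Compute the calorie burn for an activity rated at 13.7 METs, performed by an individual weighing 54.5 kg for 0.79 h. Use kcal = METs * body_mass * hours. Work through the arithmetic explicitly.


Product of METs and mass = 13.7 * 54.5 = 746.65
Total kcal = 746.65 * 0.79 = 589.85 kcal

589.85 kcal


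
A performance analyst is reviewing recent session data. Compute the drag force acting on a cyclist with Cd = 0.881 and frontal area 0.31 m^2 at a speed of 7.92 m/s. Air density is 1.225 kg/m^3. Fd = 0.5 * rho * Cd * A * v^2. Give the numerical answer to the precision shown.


Step 1: v^2 = 62.7264
Step 2: Fd = 0.5 * 1.225 * 0.881 * 0.31 * 62.7264
= 10.493 N

10.493 N


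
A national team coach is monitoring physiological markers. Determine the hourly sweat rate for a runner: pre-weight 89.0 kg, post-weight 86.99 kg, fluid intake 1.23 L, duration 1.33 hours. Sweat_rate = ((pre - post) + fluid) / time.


Mass lost = 89.0 - 86.99 = 2.01 kg
Add fluid consumed: 2.01 + 1.23 = 3.24 L total sweat
Sweat rate = 3.24 / 1.33 = 2.436 L/h

2.436 L/h


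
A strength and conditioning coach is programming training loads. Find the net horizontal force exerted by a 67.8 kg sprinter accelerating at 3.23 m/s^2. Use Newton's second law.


Newton's second law: F = m * a
F = 67.8 * 3.23 = 218.99 N

218.99 N


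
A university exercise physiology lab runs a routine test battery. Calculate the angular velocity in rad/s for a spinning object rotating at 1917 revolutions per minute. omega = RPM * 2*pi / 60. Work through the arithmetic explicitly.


omega = RPM * 2*pi / 60
= 1917 * 6.28318531 / 60
= 200.748 rad/s

200.748 rad/s


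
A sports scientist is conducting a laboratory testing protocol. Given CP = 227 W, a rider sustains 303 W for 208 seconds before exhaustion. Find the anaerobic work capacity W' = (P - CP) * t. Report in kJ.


Excess power = 303 - 227 = 76 W
Work above CP = 76 * 208 = 15808 J
W' = 15.808 kJ

15.808 kJ


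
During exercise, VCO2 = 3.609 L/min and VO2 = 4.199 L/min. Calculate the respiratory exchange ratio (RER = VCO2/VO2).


RER = VCO2 / VO2
= 3.609 / 4.199
= 0.8595

0.8595


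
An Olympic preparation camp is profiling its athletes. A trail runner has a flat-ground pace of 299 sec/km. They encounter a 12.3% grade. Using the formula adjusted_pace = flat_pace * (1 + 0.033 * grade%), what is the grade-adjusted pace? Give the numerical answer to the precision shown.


Grade factor = 1 + 0.033 * 12.3 = 1.4059
Adjusted = 299 * 1.4059 = 420.36 sec/km

420.36 s/km


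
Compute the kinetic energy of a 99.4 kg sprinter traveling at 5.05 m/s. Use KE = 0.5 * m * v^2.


Velocity squared = 25.5025
KE = 0.5 * 99.4 * 25.5025 = 1267.47 J

1267.47 J


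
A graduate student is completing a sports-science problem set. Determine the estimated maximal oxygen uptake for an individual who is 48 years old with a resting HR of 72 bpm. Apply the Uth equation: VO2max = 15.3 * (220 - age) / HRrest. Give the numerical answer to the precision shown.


HRmax = 220 - 48 = 172
VO2max = 15.3 * (172 / 72)
= 15.3 * 2.3889
= 36.55 mL/kg/min

36.55 mL/kg/min


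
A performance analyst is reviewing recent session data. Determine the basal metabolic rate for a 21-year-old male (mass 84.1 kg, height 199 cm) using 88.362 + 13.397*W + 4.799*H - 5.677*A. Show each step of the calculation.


BMR = 88.362 + 13.397*84.1 + 4.799*199 - 5.677*21
= 2050.83 kcal/day

2050.83 kcal/day


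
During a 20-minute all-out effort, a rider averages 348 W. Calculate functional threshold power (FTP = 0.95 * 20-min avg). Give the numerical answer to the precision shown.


FTP = 0.95 * 348
= 330.6 W

330.6 W


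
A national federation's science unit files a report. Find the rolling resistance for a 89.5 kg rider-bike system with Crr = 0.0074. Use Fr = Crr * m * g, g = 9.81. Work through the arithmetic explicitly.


m * g = 89.5 * 9.81 = 877.995 N
Fr = 0.0074 * 877.995 = 6.497 N

6.497 N


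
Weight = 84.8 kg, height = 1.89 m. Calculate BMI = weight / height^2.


height^2 = 1.89^2 = 3.5721
BMI = 84.8 / 3.5721 = 23.74 kg/m^2

23.74 kg/m^2


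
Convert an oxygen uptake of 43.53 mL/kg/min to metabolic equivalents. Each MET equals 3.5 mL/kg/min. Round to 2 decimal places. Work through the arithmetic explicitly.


One MET = 3.5 mL/kg/min
Number of METs = 43.53 / 3.5
= 12.44 METs

12.44 METs


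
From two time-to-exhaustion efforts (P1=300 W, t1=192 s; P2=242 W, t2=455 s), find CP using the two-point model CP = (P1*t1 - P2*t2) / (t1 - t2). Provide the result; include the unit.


Work in trial 1 = 57600 J
Work in trial 2 = 110110 J
Delta work = -52510 J
Delta time = -263 s
CP = -52510 / -263 = 199.66 W

199.66 W


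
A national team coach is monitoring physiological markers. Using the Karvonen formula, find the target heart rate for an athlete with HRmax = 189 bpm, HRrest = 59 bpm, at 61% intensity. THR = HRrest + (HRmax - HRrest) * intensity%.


HRR = 189 - 59 = 130
THR = 59 + 130 * 0.61
= 59 + 79.3
= 138.3 bpm

138.3 bpm


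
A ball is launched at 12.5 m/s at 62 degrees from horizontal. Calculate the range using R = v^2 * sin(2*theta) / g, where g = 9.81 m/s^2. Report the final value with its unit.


sin(2 * 62) = sin(124) = 0.829038
v^2 = 12.5^2 = 156.25
R = 156.25 * 0.829038 / 9.81
= 13.205 m

13.205 m


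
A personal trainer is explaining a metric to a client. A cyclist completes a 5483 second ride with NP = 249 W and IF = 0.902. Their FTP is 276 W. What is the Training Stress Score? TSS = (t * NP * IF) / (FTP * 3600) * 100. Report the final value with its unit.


t * NP * IF = 5483 * 249 * 0.902 = 1231470.834
FTP * 3600 = 993600
TSS = (1231470.834 / 993600) * 100 = 123.94

123.94 TSS


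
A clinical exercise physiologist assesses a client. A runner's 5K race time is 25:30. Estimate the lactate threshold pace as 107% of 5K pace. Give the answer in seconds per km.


Total race time = 25*60 + 30 = 1530 seconds
5K pace = 1530 / 5 = 306.0 sec/km
LT pace = 306.0 * 1.07 = 327.42 sec/km

327.42 s/km


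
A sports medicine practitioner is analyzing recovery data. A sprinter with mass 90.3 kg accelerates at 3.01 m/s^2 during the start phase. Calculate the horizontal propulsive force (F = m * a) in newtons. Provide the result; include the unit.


F = m * a
= 90.3 * 3.01
= 271.8 N

271.8 N


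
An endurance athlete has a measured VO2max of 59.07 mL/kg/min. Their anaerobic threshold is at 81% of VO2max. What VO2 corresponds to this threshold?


Anaerobic threshold VO2 = VO2max * 81%
= 59.07 * 0.81
= 47.85 mL/kg/min

47.85 mL/kg/min


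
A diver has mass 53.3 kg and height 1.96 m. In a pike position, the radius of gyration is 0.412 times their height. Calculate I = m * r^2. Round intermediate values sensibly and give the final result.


r = 0.412 * 1.96 = 0.80752 m
I = m * r^2 = 53.3 * 0.652089 = 34.756 kg*m^2

34.756 kg*m^2


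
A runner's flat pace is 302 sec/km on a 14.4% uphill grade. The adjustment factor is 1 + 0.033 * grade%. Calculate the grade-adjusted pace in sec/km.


Factor = 1 + 0.033 * 14.4 = 1.4752
Adjusted pace = 302 * 1.4752
= 445.51 sec/km

445.51 s/km


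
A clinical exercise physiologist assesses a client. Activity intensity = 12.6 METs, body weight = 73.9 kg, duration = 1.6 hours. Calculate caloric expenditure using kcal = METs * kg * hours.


kcal = 12.6 * 73.9 * 1.6
= 931.14 * 1.6
= 1489.82 kcal

1489.82 kcal


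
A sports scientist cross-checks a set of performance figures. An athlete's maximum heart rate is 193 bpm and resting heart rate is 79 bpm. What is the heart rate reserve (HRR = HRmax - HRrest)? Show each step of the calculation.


HRR = HRmax - HRrest
= 193 - 79
= 114 bpm

114 bpm


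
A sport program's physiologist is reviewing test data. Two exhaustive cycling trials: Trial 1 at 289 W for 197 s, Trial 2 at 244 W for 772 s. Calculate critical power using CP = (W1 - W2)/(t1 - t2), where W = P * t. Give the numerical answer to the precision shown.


W1 = 289 * 197 = 56933 J
W2 = 244 * 772 = 188368 J
CP = (56933 - 188368) / (197 - 772)
= -131435 / -575
= 228.58 W

228.58 W


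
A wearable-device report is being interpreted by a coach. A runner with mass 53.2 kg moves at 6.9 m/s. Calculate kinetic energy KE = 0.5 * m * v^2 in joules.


v^2 = 6.9^2 = 47.61
KE = 0.5 * 53.2 * 47.61
= 1266.43 J

1266.43 J


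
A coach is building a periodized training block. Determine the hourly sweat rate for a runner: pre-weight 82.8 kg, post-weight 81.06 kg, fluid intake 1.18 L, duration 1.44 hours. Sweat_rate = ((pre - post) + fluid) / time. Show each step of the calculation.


Mass lost = 82.8 - 81.06 = 1.74 kg
Add fluid consumed: 1.74 + 1.18 = 2.92 L total sweat
Sweat rate = 2.92 / 1.44 = 2.028 L/h

2.028 L/h


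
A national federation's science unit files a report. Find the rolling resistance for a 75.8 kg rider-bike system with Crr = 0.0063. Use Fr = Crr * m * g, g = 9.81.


m * g = 75.8 * 9.81 = 743.598 N
Fr = 0.0063 * 743.598 = 4.685 N

4.685 N


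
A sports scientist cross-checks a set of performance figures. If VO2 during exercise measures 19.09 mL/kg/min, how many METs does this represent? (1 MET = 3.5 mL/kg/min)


METs = VO2 / 3.5 = 19.09 / 3.5 = 5.45

5.45 METs


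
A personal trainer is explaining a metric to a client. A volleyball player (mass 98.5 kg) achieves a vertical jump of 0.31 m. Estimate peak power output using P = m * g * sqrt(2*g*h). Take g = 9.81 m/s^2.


2 * g * h = 2 * 9.81 * 0.31 = 6.0822
sqrt(6.0822) = 2.466212 m/s
P = 98.5 * 9.81 * 2.466212 = 2383.06 W

2383.06 W


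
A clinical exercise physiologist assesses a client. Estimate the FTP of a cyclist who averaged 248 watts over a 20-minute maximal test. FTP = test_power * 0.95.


FTP = 248 * 0.95 = 235.6 W

235.6 W


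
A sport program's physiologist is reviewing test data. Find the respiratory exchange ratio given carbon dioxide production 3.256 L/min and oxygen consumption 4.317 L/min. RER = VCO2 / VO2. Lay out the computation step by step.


VCO2 = 3.256 L/min
VO2 = 4.317 L/min
RER = 3.256 / 4.317 = 0.7542

0.7542


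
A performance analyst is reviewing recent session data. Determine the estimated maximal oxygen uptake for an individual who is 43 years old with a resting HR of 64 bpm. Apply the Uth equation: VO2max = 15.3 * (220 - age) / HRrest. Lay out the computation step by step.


HRmax = 220 - 43 = 177
VO2max = 15.3 * (177 / 64)
= 15.3 * 2.7656
= 42.31 mL/kg/min

42.31 mL/kg/min


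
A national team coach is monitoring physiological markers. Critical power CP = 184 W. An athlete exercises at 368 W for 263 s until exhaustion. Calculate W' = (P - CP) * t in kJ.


P - CP = 368 - 184 = 184 W
W' = 184 * 263 = 48392 J
= 48392 / 1000 = 48.392 kJ

48.392 kJ


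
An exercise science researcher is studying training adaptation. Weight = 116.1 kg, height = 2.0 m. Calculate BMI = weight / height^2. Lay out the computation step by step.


height^2 = 2.0^2 = 4.0
BMI = 116.1 / 4.0 = 29.03 kg/m^2

29.03 kg/m^2


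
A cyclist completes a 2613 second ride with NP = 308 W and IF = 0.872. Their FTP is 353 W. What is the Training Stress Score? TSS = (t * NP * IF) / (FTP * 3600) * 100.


t * NP * IF = 2613 * 308 * 0.872 = 701789.088
FTP * 3600 = 1270800
TSS = (701789.088 / 1270800) * 100 = 55.22

55.22 TSS


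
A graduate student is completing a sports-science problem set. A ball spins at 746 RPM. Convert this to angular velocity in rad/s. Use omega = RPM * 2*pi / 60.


omega = 746 * 2 * pi / 60
= 746 * 6.28318531 / 60
= 4687.256 / 60
= 78.121 rad/s

78.121 rad/s


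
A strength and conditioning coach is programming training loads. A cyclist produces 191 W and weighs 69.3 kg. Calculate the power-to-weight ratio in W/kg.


P/W = power / mass
= 191 / 69.3
= 2.756 W/kg

2.756 W/kg


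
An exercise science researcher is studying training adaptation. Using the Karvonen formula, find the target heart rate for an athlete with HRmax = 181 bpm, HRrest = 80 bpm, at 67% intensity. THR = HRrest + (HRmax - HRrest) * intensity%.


HRR = 181 - 80 = 101
THR = 80 + 101 * 0.67
= 80 + 67.67
= 147.67 bpm

147.67 bpm


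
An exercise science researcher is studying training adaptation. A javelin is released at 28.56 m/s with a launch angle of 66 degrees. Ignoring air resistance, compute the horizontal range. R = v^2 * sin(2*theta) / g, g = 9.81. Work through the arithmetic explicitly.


Launch speed squared = 815.6736
sin(2 * 66 deg) = 0.743145
Range = 815.6736 * 0.743145 / 9.81
= 61.79 m

61.79 m
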